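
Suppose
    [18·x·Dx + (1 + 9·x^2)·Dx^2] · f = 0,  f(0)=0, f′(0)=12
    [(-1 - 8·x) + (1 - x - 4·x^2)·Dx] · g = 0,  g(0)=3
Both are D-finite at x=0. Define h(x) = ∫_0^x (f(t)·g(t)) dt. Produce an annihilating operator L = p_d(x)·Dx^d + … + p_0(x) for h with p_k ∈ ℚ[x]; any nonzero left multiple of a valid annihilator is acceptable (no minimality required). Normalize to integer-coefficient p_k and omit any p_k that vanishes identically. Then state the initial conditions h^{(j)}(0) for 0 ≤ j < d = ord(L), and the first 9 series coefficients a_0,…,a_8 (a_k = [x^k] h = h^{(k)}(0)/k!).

L = (8 + 18·x + 216·x^2)·Dx + (2 - 2·x + 36·x^2 + 216·x^3)·Dx^2 + (-1 + x - 5·x^2 + 9·x^3 + 36·x^4)·Dx^3  (order 3).
h: a_k = 0, 0, 18, 12, 18, 216/5, 906/5, 9756/35, 2232/7, …
ICs: h(0) = 0, h′(0) = 0, h′′(0) = 36.

f: a_k = 0, 12, 0, -36, 0, 972/5, 0, -8748/7, 0, …
g: a_k = 3, 3, 15, 27, 87, 195, 543, 1323, 3495, …
L₀ := L_f ⊗_s L_g (sym. prod.), ord ≤ 2.
∫: right-multiply L₀ by Dx.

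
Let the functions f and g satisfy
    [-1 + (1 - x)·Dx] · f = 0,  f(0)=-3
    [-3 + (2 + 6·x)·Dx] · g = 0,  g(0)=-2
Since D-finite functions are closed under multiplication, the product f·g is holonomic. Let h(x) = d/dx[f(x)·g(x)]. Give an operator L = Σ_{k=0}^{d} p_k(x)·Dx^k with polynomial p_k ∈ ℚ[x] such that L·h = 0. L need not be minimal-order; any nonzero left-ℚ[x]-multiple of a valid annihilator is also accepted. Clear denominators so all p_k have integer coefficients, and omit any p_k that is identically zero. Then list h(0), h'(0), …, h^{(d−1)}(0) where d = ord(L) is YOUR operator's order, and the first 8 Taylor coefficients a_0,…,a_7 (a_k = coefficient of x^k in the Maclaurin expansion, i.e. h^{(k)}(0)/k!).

f: a_k = -3, -3, -3, -3, -3, -3, -3, -3, …
g: a_k = -2, -3, 9/4, -27/8, 405/64, -1701/128, 15309/512, -72171/1024, …
Product ⇒ symmetric product L₀, ord ≤ 1.
Derive L from L₀ (diff closure).
L = (11 + 90·x + 27·x^2) + (-10 - 26·x + 18·x^2 + 18·x^3)·Dx  (order 1).
h: a_k = 15, 33/2, 441/8, -39/16, 25125/128, -77481/256, 1154013/1024, -5806263/2048, …
ICs: h(0) = 15.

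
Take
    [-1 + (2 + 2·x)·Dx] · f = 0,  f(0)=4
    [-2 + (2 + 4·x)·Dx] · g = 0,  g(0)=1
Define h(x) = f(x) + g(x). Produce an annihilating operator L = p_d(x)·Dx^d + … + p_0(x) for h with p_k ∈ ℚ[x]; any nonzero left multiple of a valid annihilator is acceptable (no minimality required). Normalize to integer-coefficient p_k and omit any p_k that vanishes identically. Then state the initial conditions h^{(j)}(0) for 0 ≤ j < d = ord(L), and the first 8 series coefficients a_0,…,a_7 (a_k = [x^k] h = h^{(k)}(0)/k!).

L = -1 + (3 + 4·x)·Dx + (2 + 6·x + 4·x^2)·Dx^2  (order 2).
h: a_k = 5, 3, -1, 3/4, -25/32, 63/64, -357/256, 1089/512, …
ICs: h(0) = 5, h′(0) = 3.

f: a_k = 4, 2, -1/2, 1/4, -5/32, 7/64, -21/256, 33/512, …
g: a_k = 1, 1, -1/2, 1/2, -5/8, 7/8, -21/16, 33/16, …
L₀ := lclm(L_f,L_g); ord L₀ ≤ 1+1.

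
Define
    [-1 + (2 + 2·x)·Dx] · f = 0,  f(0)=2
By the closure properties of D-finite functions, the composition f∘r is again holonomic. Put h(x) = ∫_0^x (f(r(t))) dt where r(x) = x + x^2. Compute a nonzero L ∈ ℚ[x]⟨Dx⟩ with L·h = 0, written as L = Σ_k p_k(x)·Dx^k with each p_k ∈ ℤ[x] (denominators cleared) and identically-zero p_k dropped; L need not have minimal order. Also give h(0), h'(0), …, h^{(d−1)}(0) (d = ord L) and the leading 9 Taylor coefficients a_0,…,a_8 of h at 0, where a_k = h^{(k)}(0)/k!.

L = (-1 - 2·x)·Dx + (2 + 2·x + 2·x^2)·Dx^2  (order 2).
h: a_k = 0, 2, 1/2, 1/4, -3/32, 3/320, 5/256, -57/3584, 21/8192, …
ICs: h(0) = 0, h′(0) = 2.

f: a_k = 2, 1, -1/4, 1/8, -5/64, 7/128, -21/512, 33/1024, -429/16384, …
Substitute x→r, Dx→(1/r')Dx; clear ⇒ L₀.
h=∫h₀ ⇒ L = L₀·Dx.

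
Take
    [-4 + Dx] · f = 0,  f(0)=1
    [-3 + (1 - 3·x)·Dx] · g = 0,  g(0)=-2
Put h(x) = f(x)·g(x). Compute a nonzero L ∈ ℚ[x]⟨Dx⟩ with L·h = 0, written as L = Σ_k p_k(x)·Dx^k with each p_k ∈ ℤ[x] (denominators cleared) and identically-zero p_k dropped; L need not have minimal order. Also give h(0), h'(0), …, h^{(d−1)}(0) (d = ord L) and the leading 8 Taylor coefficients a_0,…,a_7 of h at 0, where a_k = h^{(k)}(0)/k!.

L = (7 - 12·x) + (-1 + 3·x)·Dx  (order 1).
h: a_k = -2, -14, -58, -586/3, -1822/3, -27586/15, -248786/45, -5226554/315, …
ICs: h(0) = -2.

f: a_k = 1, 4, 8, 32/3, 32/3, 128/15, 256/45, 1024/315, …
g: a_k = -2, -6, -18, -54, -162, -486, -1458, -4374, …
Product ⇒ symmetric product L₀, ord ≤ 1.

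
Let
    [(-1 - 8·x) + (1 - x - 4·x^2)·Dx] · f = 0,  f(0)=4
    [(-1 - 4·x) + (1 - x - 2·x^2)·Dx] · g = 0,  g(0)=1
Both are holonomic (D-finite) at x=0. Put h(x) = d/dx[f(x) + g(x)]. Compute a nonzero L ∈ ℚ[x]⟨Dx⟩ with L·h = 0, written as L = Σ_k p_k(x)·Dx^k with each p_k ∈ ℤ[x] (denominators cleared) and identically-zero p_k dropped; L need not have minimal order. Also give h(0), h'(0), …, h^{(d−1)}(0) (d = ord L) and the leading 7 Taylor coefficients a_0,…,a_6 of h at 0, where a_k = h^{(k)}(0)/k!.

L = (-6 - 336·x - 480·x^2 - 1824·x^3 - 3864·x^4 - 6528·x^5 + 2304·x^6) + (6 + 66·x + 156·x^2 + 168·x^3 + 162·x^4 - 3768·x^5 - 3456·x^6 + 1536·x^7)·Dx + (-1 + 2·x - 13·x^2 - 28·x^3 + 222·x^4 + 134·x^5 - 612·x^6 - 320·x^7 + 192·x^8)·Dx^2  (order 2).
h: a_k = 5, 46, 123, 508, 1405, 4602, 12943, …
ICs: h(0) = 5, h′(0) = 46.

f: a_k = 4, 4, 20, 36, 116, 260, 724, …
g: a_k = 1, 1, 3, 5, 11, 21, 43, …
L₀ := lclm(L_f,L_g); ord L₀ ≤ 1+1.
h₀' ⇒ L via d/dx closure of L₀.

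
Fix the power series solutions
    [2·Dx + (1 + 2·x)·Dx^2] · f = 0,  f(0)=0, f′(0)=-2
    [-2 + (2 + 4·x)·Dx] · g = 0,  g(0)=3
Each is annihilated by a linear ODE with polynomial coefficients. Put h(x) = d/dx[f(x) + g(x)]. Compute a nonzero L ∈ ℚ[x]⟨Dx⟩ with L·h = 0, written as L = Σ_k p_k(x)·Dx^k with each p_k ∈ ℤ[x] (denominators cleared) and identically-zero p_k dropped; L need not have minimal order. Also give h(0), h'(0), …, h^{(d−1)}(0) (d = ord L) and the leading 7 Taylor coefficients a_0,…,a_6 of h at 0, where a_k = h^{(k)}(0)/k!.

L = 2 + (5 + 10·x)·Dx + (1 + 4·x + 4·x^2)·Dx^2  (order 2).
h: a_k = 1, 1, -7/2, 17/2, -151/8, 323/8, -1355/16, …
ICs: h(0) = 1, h′(0) = 1.

f: a_k = 0, -2, 2, -8/3, 4, -32/5, 32/3, …
g: a_k = 3, 3, -3/2, 3/2, -15/8, 21/8, -63/16, …
f+g: L₀ = lclm(L_f,L_g), ord ≤ 2+1.
h₀' ⇒ L via d/dx closure of L₀.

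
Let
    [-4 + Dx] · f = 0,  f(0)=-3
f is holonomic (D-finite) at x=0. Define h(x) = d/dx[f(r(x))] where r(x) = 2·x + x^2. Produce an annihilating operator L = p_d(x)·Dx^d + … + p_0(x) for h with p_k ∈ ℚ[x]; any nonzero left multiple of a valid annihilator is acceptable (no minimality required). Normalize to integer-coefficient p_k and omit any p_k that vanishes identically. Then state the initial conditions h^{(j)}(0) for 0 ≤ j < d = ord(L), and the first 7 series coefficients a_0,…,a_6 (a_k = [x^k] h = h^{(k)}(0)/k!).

f: a_k = -3, -12, -24, -32, -32, -128/5, -256/15, …
L₀ from L_f via x↦r, Dx↦r'^{-1}Dx.
Derive L from L₀ (diff closure).
L = (9 + 16·x + 8·x^2) + (-1 - x)·Dx  (order 1).
h: a_k = -24, -216, -1056, -3680, -10176, -118208/5, -717056/15, …
ICs: h(0) = -24.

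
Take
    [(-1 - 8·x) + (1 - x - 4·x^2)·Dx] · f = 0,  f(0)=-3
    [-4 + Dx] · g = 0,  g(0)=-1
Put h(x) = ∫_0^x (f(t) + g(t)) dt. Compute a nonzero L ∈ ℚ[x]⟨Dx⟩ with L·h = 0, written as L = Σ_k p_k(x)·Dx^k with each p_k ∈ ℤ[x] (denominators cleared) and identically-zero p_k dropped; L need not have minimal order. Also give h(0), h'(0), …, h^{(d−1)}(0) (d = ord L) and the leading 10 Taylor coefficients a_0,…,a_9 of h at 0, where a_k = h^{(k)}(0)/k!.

f: a_k = -3, -3, -15, -27, -87, -195, -543, -1323, -3495, -8787, …
g: a_k = -1, -4, -8, -32/3, -32/3, -128/15, -256/45, -1024/315, -512/315, -2048/2835, …
L₀ := lclm(L_f,L_g); ord L₀ ≤ 1+1.
∫: right-multiply L₀ by Dx.
L = (-24 + 16·x - 576·x^2 - 512·x^3)·Dx + (-6 + 56·x + 208·x^2 - 128·x^3 - 256·x^4)·Dx^2 + (3 - 15·x - 16·x^2 + 64·x^3 + 64·x^4)·Dx^3  (order 3).
h: a_k = 0, -4, -7/2, -23/3, -113/12, -293/15, -3053/90, -24691/315, -417769/2520, -1101437/2835, …
ICs: h(0) = 0, h′(0) = -4, h′′(0) = -7.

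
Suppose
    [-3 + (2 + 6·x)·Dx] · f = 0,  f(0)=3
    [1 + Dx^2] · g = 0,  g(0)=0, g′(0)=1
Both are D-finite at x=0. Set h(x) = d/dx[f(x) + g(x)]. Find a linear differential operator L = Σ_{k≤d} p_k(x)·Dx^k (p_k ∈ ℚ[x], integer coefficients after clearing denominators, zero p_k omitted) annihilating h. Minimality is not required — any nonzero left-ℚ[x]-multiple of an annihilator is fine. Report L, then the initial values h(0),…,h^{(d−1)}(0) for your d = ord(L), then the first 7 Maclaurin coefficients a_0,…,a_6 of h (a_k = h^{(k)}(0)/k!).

f: a_k = 3, 9/2, -27/8, 81/16, -1215/128, 5103/256, -45927/1024, …
g: a_k = 0, 1, 0, -1/6, 0, 1/120, 0, …
f+g: L₀ = lclm(L_f,L_g), ord ≤ 1+2.
Differentiate: ansatz ord ≤ ord L₀ ⇒ L.
L = (-417 - 72·x - 108·x^2) + (-62 - 234·x - 216·x^2 - 216·x^3)·Dx + (-417 - 72·x - 108·x^2)·Dx^2 + (-62 - 234·x - 216·x^2 - 216·x^3)·Dx^3  (order 3).
h: a_k = 11/2, -27/4, 235/16, -1215/32, 76577/768, -137781/512, 68201467/92160, …
ICs: h(0) = 11/2, h′(0) = -27/4, h′′(0) = 235/8.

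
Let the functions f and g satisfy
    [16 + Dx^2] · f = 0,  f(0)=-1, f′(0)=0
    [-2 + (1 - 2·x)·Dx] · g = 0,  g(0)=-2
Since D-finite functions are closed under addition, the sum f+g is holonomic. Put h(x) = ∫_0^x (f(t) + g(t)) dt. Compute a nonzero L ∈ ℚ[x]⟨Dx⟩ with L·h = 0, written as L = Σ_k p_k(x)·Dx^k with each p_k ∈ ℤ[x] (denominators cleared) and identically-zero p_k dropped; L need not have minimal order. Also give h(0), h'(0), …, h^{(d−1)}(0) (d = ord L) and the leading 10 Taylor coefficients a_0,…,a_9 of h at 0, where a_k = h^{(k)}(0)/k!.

L = (-160 + 256·x - 256·x^2)·Dx + (48 - 224·x + 384·x^2 - 256·x^3)·Dx^2 + (-10 + 16·x - 16·x^2)·Dx^3 + (3 - 14·x + 24·x^2 - 16·x^3)·Dx^4  (order 4).
h: a_k = 0, -3, -2, 0, -4, -128/15, -32/3, -5504/315, -32, -161792/2835, …
ICs: h(0) = 0, h′(0) = -3, h′′(0) = -4, h′′′(0) = 0.

f: a_k = -1, 0, 8, 0, -32/3, 0, 256/45, 0, -512/315, 0, …
g: a_k = -2, -4, -8, -16, -32, -64, -128, -256, -512, -1024, …
f+g: L₀ = lclm(L_f,L_g), ord ≤ 2+1.
∫: right-multiply L₀ by Dx.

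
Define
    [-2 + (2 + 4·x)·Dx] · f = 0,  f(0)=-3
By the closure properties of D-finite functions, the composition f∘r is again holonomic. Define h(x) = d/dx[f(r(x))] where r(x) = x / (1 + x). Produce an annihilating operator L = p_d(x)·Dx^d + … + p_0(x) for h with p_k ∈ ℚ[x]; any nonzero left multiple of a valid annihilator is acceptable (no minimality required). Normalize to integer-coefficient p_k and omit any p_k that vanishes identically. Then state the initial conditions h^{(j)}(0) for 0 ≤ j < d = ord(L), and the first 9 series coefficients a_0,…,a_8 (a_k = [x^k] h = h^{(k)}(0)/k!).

L = (-3 - 6·x) + (-1 - 4·x - 3·x^2)·Dx  (order 1).
h: a_k = -3, 9, -45/2, 111/2, -1125/8, 2943/8, -15813/16, 43335/16, -963873/128, …
ICs: h(0) = -3.

f: a_k = -3, -3, 3/2, -3/2, 15/8, -21/8, 63/16, -99/16, 1287/128, …
L₀ from L_f via x↦r, Dx↦r'^{-1}Dx.
h=h₀': d/dx-closure on L₀ ⇒ L.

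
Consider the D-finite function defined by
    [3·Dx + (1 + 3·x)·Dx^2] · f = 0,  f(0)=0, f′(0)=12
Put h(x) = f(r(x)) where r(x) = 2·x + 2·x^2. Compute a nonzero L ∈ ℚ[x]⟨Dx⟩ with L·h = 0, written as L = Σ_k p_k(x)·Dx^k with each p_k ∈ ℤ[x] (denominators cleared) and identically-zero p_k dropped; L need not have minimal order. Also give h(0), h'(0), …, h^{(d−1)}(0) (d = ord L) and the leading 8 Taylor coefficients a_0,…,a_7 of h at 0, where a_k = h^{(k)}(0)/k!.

f: a_k = 0, 12, -18, 36, -81, 972/5, -486, 8748/7, …
L₀ from L_f via x↦r, Dx↦r'^{-1}Dx.
L = (4 + 12·x + 12·x^2)·Dx + (1 + 8·x + 18·x^2 + 12·x^3)·Dx^2  (order 2).
h: a_k = 0, 24, -48, 144, -504, 9504/5, -7488, 212544/7, …
ICs: h(0) = 0, h′(0) = 24.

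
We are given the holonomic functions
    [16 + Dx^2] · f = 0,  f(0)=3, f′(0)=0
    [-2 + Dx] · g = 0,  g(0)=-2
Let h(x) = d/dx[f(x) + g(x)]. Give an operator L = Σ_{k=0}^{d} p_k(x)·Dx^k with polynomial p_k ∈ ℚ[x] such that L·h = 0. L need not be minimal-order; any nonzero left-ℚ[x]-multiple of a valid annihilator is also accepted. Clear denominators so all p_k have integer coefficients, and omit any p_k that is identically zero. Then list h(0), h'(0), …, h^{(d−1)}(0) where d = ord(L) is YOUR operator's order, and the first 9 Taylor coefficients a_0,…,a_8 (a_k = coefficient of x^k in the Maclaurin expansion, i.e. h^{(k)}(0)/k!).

L = 32 - 16·Dx + 2·Dx^2 - Dx^3  (order 3).
h: a_k = -4, -56, -8, 368/3, -8/3, -1552/15, -16/45, 12256/315, -8/315, …
ICs: h(0) = -4, h′(0) = -56, h′′(0) = -16.

f: a_k = 3, 0, -24, 0, 32, 0, -256/15, 0, 512/105, …
g: a_k = -2, -4, -4, -8/3, -4/3, -8/15, -8/45, -16/315, -4/315, …
L₀ := lclm(L_f,L_g); ord L₀ ≤ 2+1.
Differentiate: ansatz ord ≤ ord L₀ ⇒ L.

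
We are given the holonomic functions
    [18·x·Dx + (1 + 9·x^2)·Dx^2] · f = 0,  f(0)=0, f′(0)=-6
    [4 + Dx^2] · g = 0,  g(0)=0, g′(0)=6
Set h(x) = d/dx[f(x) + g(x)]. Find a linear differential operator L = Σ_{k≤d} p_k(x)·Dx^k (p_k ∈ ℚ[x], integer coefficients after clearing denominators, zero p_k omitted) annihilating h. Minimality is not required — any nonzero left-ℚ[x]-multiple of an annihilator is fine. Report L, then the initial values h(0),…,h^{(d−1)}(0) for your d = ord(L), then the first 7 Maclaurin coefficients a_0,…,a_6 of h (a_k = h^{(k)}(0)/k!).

f: a_k = 0, -6, 0, 18, 0, -486/5, 0, …
g: a_k = 0, 6, 0, -4, 0, 4/5, 0, …
f+g: L₀ = lclm(L_f,L_g), ord ≤ 2+2.
h₀' ⇒ L via d/dx closure of L₀.
L = (-3744·x + 37584·x^3 + 11664·x^5) + (-28 + 864·x^2 + 10692·x^4 + 5832·x^6)·Dx + (-936·x + 9396·x^3 + 2916·x^5)·Dx^2 + (-7 + 216·x^2 + 2673·x^4 + 1458·x^6)·Dx^3  (order 3).
h: a_k = 0, 0, 42, 0, -482, 0, 65602/15, …
ICs: h(0) = 0, h′(0) = 0, h′′(0) = 84.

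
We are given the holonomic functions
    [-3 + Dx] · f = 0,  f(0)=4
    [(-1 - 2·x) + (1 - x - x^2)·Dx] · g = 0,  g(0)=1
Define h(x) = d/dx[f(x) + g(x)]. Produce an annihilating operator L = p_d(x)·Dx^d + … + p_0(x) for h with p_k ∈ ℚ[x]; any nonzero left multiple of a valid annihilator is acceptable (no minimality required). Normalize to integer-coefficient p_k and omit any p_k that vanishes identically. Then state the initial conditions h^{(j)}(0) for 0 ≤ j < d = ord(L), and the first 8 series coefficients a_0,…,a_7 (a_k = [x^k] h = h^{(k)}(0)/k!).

L = (18 + 126·x + 144·x^2 + 180·x^3 + 54·x^4) + (-9 - 48·x - 81·x^2 - 24·x^3 + 45·x^4 + 18·x^5)·Dx + (1 + 2·x + 11·x^2 - 12·x^3 - 21·x^4 - 6·x^5)·Dx^2  (order 2).
h: a_k = 13, 40, 63, 74, 161/2, 1023/10, 3183/20, 38809/140, …
ICs: h(0) = 13, h′(0) = 40.

f: a_k = 4, 12, 18, 18, 27/2, 81/10, 81/20, 243/140, …
g: a_k = 1, 1, 2, 3, 5, 8, 13, 21, …
f+g: L₀ = lclm(L_f,L_g), ord ≤ 1+1.
Differentiate: ansatz ord ≤ ord L₀ ⇒ L.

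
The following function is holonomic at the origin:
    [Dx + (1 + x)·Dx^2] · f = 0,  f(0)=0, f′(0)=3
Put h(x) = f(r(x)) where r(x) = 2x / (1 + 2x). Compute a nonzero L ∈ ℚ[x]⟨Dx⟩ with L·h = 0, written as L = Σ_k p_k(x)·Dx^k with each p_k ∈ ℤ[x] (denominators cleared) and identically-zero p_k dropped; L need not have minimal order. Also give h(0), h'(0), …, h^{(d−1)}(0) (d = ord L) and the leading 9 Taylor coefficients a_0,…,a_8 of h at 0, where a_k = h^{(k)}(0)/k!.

f: a_k = 0, 3, -3/2, 1, -3/4, 3/5, -1/2, 3/7, -3/8, …
h₀=f(r): pull back L_f along r ⇒ L₀.
L = (6 + 16·x)·Dx + (1 + 6·x + 8·x^2)·Dx^2  (order 2).
h: a_k = 0, 6, -18, 56, -180, 2976/5, -2016, 48768/7, -24480, …
ICs: h(0) = 0, h′(0) = 6.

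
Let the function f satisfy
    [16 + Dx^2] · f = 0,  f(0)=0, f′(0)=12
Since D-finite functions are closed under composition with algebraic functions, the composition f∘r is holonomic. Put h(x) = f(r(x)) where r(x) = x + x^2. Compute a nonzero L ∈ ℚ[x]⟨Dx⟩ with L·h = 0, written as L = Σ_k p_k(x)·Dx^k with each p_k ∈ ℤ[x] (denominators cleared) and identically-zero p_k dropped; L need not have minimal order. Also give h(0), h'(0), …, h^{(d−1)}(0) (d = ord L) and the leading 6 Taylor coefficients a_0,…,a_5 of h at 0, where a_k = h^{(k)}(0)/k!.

f: a_k = 0, 12, 0, -32, 0, 128/5, …
f∘r: x↦r, Dx↦Dx/r' in L_f ⇒ L₀.
L = (16 + 96·x + 192·x^2 + 128·x^3) - 2·Dx + (1 + 2·x)·Dx^2  (order 2).
h: a_k = 0, 12, 12, -32, -96, -352/5, …
ICs: h(0) = 0, h′(0) = 12.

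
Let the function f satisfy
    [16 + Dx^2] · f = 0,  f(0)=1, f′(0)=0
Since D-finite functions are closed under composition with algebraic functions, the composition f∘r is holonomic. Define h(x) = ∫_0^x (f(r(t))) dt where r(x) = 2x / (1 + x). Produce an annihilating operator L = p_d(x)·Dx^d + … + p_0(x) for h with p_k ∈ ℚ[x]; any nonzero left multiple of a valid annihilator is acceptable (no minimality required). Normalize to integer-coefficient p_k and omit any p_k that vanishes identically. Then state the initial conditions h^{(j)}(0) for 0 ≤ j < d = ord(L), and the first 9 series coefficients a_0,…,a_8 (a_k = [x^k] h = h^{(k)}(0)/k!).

f: a_k = 1, 0, -8, 0, 32/3, 0, -256/45, 0, 512/315, …
Change of var in L_f (x↦r) gives L₀.
Integrate: L := L₀·Dx.
L = 64·Dx + (2 + 6·x + 6·x^2 + 2·x^3)·Dx^2 + (1 + 4·x + 6·x^2 + 4·x^3 + x^4)·Dx^3  (order 3).
h: a_k = 0, 1, 0, -32/3, 16, 224/15, -832/9, 53216/315, -648/5, …
ICs: h(0) = 0, h′(0) = 1, h′′(0) = 0.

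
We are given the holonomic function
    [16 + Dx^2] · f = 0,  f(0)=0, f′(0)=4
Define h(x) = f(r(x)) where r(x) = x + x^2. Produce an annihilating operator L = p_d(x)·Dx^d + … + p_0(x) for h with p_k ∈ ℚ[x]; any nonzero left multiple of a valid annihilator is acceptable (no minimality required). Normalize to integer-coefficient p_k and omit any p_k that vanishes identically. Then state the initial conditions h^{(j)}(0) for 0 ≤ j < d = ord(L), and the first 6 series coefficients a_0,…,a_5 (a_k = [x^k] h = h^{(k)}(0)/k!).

L = (16 + 96·x + 192·x^2 + 128·x^3) - 2·Dx + (1 + 2·x)·Dx^2  (order 2).
h: a_k = 0, 4, 4, -32/3, -32, -352/15, …
ICs: h(0) = 0, h′(0) = 4.

f: a_k = 0, 4, 0, -32/3, 0, 128/15, …
h₀=f(r): pull back L_f along r ⇒ L₀.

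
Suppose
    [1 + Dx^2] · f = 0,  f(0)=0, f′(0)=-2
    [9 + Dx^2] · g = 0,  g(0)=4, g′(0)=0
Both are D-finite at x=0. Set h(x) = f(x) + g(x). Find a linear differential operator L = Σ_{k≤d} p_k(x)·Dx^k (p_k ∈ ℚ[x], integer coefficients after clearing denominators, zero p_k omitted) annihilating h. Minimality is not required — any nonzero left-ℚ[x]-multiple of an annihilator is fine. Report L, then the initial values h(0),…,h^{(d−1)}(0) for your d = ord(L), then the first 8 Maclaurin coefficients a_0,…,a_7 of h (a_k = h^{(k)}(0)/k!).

L = 9 + 10·Dx^2 + Dx^4  (order 4).
h: a_k = 4, -2, -18, 1/3, 27/2, -1/60, -81/20, 1/2520, …
ICs: h(0) = 4, h′(0) = -2, h′′(0) = -36, h′′′(0) = 2.

f: a_k = 0, -2, 0, 1/3, 0, -1/60, 0, 1/2520, …
g: a_k = 4, 0, -18, 0, 27/2, 0, -81/20, 0, …
Weyl lclm of L_f,L_g ⇒ L₀ (ord ≤ 4).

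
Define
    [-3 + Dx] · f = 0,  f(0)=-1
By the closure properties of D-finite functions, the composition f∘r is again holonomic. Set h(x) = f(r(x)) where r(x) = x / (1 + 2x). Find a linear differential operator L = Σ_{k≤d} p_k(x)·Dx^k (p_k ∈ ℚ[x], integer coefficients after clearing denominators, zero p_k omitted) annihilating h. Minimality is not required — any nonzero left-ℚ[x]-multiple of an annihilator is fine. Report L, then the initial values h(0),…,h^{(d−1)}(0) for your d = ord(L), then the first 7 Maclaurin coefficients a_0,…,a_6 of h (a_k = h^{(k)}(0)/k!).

f: a_k = -1, -3, -9/2, -9/2, -27/8, -81/40, -81/80, …
h₀=f(r): pull back L_f along r ⇒ L₀.
L = -3 + (1 + 4·x + 4·x^2)·Dx  (order 1).
h: a_k = -1, -3, 3/2, 3/2, -51/8, 519/40, -1581/80, …
ICs: h(0) = -1.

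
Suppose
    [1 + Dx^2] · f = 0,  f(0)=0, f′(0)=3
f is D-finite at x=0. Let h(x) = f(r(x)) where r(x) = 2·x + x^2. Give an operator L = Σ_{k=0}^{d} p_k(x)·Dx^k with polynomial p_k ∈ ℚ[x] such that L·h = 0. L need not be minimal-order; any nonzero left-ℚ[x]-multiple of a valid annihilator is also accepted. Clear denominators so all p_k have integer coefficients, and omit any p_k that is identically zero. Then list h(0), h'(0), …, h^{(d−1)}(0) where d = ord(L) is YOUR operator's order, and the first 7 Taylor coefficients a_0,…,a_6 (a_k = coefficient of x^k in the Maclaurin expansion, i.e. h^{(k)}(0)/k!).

L = (4 + 12·x + 12·x^2 + 4·x^3) - Dx + (1 + x)·Dx^2  (order 2).
h: a_k = 0, 6, 3, -4, -6, -11/5, 3/2, …
ICs: h(0) = 0, h′(0) = 6.

f: a_k = 0, 3, 0, -1/2, 0, 1/40, 0, …
Change of var in L_f (x↦r) gives L₀.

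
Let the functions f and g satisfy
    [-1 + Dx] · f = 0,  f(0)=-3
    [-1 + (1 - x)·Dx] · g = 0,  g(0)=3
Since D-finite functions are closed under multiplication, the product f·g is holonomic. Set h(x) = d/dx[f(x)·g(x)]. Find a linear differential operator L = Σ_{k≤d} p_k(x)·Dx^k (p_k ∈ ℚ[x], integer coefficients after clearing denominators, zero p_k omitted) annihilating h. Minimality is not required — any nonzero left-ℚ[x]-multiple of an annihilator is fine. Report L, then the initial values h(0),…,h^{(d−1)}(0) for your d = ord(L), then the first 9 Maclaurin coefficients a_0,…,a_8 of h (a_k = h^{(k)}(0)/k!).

L = (5 - 4·x + x^2) + (-2 + 3·x - x^2)·Dx  (order 1).
h: a_k = -18, -45, -72, -195/2, -489/4, -5871/40, -685/4, -109601/560, -98641/448, …
ICs: h(0) = -18.

f: a_k = -3, -3, -3/2, -1/2, -1/8, -1/40, -1/240, -1/1680, -1/13440, …
g: a_k = 3, 3, 3, 3, 3, 3, 3, 3, 3, …
f·g: L₀ = L_f ⊗_s L_g, ord ≤ 1·1.
h=h₀': d/dx-closure on L₀ ⇒ L.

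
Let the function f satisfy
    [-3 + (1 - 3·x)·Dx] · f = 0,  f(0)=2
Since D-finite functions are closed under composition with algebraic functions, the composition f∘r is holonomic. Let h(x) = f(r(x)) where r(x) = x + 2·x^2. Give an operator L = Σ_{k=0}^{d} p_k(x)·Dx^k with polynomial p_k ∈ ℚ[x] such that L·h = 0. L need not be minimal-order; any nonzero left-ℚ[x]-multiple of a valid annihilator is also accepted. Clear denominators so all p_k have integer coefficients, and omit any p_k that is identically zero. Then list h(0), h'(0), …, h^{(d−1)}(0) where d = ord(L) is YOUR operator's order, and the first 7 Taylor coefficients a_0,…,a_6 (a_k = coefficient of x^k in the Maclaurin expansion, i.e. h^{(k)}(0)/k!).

f: a_k = 2, 6, 18, 54, 162, 486, 1458, …
h₀=f(r): pull back L_f along r ⇒ L₀.
L = (3 + 12·x) + (-1 + 3·x + 6·x^2)·Dx  (order 1).
h: a_k = 2, 6, 30, 126, 558, 2430, 10638, …
ICs: h(0) = 2.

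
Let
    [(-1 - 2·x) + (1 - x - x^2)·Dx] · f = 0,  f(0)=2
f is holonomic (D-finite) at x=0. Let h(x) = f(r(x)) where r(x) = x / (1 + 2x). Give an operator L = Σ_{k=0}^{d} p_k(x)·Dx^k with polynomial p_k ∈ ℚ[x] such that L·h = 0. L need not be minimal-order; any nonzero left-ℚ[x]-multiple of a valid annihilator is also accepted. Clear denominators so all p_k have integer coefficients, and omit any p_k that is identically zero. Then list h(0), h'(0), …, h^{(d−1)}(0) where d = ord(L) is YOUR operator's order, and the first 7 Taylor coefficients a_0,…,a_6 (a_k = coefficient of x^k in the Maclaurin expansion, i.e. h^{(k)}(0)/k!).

f: a_k = 2, 2, 4, 6, 10, 16, 26, …
f∘r: x↦r, Dx↦Dx/r' in L_f ⇒ L₀.
L = (-1 - 4·x) + (1 + 5·x + 7·x^2 + 2·x^3)·Dx  (order 1).
h: a_k = 2, 2, 0, -2, 6, -16, 42, …
ICs: h(0) = 2.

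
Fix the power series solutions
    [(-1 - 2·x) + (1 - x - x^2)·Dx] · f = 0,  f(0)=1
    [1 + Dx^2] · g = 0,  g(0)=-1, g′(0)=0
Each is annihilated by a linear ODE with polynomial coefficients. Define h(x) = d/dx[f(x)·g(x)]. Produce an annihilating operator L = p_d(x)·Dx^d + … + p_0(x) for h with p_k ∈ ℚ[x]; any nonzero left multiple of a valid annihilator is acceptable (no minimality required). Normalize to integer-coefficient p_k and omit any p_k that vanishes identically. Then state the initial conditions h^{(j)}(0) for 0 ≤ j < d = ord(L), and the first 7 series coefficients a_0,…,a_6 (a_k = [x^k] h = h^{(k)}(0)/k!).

L = (3 - 2·x - x^2 + 2·x^3 + x^4) + (4 + 10·x + 6·x^2 + 4·x^3)·Dx + (-1 + x^2 + 2·x^3 + x^4)·Dx^2  (order 2).
h: a_k = -1, -3, -15/2, -97/6, -785/24, -7619/120, -86303/720, …
ICs: h(0) = -1, h′(0) = -3.

f: a_k = 1, 1, 2, 3, 5, 8, 13, …
g: a_k = -1, 0, 1/2, 0, -1/24, 0, 1/720, …
f·g: L₀ = L_f ⊗_s L_g, ord ≤ 1·2.
Derive L from L₀ (diff closure).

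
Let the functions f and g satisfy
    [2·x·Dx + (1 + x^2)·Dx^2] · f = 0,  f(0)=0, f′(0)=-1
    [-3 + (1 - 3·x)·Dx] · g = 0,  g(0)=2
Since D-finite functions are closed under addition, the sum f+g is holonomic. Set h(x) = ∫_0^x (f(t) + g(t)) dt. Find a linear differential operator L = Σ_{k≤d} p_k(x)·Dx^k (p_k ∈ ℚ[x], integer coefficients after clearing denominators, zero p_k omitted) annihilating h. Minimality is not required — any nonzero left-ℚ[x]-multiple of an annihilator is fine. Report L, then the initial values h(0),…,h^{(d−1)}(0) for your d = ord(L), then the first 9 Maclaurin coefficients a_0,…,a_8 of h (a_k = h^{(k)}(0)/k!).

L = (6 - 72·x - 18·x^2)·Dx^2 + (-28 + 6·x - 60·x^2 - 18·x^3)·Dx^3 + (3 - 8·x - 8·x^3 - 3·x^4)·Dx^4  (order 4).
h: a_k = 0, 2, 5/2, 6, 163/12, 162/5, 2429/30, 1458/7, 30619/56, …
ICs: h(0) = 0, h′(0) = 2, h′′(0) = 5, h′′′(0) = 36.

f: a_k = 0, -1, 0, 1/3, 0, -1/5, 0, 1/7, 0, …
g: a_k = 2, 6, 18, 54, 162, 486, 1458, 4374, 13122, …
Weyl lclm of L_f,L_g ⇒ L₀ (ord ≤ 3).
∫: right-multiply L₀ by Dx.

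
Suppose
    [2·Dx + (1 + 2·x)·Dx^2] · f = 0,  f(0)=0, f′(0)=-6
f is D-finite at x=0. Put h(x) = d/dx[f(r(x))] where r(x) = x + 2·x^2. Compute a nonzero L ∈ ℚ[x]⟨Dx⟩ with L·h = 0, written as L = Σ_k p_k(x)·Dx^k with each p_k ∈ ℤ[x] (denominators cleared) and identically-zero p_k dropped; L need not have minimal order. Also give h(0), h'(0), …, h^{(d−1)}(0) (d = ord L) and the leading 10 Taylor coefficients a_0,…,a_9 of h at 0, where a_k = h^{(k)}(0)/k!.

f: a_k = 0, -6, 6, -8, 12, -96/5, 32, -384/7, 96, -512/3, …
Change of var in L_f (x↦r) gives L₀.
Differentiate: ansatz ord ≤ ord L₀ ⇒ L.
L = (-2 + 8·x + 16·x^2) + (1 + 6·x + 12·x^2 + 16·x^3)·Dx  (order 1).
h: a_k = -6, -12, 48, -48, -96, 384, -384, -768, 3072, -3072, …
ICs: h(0) = -6.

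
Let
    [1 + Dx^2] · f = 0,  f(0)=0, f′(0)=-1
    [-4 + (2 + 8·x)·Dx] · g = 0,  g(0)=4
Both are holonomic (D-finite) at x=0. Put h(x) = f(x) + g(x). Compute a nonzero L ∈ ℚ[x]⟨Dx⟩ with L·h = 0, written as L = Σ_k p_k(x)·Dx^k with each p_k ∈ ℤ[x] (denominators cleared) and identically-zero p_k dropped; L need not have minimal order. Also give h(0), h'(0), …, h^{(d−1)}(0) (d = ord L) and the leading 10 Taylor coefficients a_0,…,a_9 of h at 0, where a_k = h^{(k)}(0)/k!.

f: a_k = 0, -1, 0, 1/6, 0, -1/120, 0, 1/5040, 0, -1/362880, …
g: a_k = 4, 8, -8, 16, -40, 112, -336, 1056, -3432, 11440, …
h₀=f+g: left-lcm gives L₀, ord ≤ 3.
L = (-26 - 16·x - 32·x^2) + (-3 - 4·x + 48·x^2 + 64·x^3)·Dx + (-26 - 16·x - 32·x^2)·Dx^2 + (-3 - 4·x + 48·x^2 + 64·x^3)·Dx^3  (order 3).
h: a_k = 4, 7, -8, 97/6, -40, 13439/120, -336, 5322241/5040, -3432, 4151347199/362880, …
ICs: h(0) = 4, h′(0) = 7, h′′(0) = -16.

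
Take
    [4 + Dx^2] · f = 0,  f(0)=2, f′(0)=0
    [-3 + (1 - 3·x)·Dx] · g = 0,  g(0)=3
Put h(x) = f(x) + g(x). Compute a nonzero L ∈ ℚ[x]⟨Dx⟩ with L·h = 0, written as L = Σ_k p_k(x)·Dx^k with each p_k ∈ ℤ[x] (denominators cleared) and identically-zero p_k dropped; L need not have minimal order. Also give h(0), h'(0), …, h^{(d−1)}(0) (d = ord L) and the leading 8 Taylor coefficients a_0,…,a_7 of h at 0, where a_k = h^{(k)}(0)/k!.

L = (-348 + 144·x - 216·x^2) + (44 - 180·x + 216·x^2 - 216·x^3)·Dx + (-87 + 36·x - 54·x^2)·Dx^2 + (11 - 45·x + 54·x^2 - 54·x^3)·Dx^3  (order 3).
h: a_k = 5, 9, 23, 81, 733/3, 729, 98407/45, 6561, …
ICs: h(0) = 5, h′(0) = 9, h′′(0) = 46.

f: a_k = 2, 0, -4, 0, 4/3, 0, -8/45, 0, …
g: a_k = 3, 9, 27, 81, 243, 729, 2187, 6561, …
Sum ⇒ L₀ = lclm(L_f,L_g) in ℚ(x)⟨Dx⟩.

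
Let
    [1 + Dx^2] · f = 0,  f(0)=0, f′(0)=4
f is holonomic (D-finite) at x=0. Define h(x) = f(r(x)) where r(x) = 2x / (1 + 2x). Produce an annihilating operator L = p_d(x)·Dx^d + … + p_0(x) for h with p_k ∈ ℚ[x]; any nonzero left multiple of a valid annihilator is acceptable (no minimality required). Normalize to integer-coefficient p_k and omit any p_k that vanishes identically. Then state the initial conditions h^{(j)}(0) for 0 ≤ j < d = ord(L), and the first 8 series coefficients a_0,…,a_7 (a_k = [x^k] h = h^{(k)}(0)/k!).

L = 4 + (4 + 24·x + 48·x^2 + 32·x^3)·Dx + (1 + 8·x + 24·x^2 + 32·x^3 + 16·x^4)·Dx^2  (order 2).
h: a_k = 0, 8, -16, 80/3, -32, 16/15, 160, -221792/315, …
ICs: h(0) = 0, h′(0) = 8.

f: a_k = 0, 4, 0, -2/3, 0, 1/30, 0, -1/1260, …
h₀=f(r): pull back L_f along r ⇒ L₀.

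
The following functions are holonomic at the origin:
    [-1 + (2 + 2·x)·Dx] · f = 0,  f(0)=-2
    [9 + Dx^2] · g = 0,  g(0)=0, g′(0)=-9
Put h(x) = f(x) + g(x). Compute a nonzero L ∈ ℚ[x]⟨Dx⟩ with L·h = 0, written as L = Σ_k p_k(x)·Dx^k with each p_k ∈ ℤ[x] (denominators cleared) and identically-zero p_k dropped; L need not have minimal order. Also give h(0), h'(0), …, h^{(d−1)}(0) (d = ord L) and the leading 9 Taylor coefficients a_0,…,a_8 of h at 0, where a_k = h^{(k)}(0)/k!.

f: a_k = -2, -1, 1/4, -1/8, 5/64, -7/128, 21/512, -33/1024, 429/16384, …
g: a_k = 0, -9, 0, 27/2, 0, -243/40, 0, 729/560, 0, …
Sum ⇒ L₀ = lclm(L_f,L_g) in ℚ(x)⟨Dx⟩.
L = (-351 - 648·x - 324·x^2) + (630 + 1926·x + 1944·x^2 + 648·x^3)·Dx + (-39 - 72·x - 36·x^2)·Dx^2 + (70 + 214·x + 216·x^2 + 72·x^3)·Dx^3  (order 3).
h: a_k = -2, -10, 1/4, 107/8, 5/64, -3923/640, 21/512, 45501/35840, 429/16384, …
ICs: h(0) = -2, h′(0) = -10, h′′(0) = 1/2.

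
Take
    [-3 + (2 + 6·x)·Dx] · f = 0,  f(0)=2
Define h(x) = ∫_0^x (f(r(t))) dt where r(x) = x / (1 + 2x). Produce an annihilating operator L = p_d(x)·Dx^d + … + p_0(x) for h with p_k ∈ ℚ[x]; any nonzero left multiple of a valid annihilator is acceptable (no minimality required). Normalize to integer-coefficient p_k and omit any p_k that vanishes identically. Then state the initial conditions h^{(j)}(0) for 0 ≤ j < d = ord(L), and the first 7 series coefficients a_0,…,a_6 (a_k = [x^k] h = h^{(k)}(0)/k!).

f: a_k = 2, 3, -9/4, 27/8, -405/64, 1701/128, -15309/512, …
L₀ from L_f via x↦r, Dx↦r'^{-1}Dx.
∫: right-multiply L₀ by Dx.
L = -3·Dx + (2 + 14·x + 20·x^2)·Dx^2  (order 2).
h: a_k = 0, 2, 3/2, -11/4, 195/32, -993/64, 11303/256, …
ICs: h(0) = 0, h′(0) = 2.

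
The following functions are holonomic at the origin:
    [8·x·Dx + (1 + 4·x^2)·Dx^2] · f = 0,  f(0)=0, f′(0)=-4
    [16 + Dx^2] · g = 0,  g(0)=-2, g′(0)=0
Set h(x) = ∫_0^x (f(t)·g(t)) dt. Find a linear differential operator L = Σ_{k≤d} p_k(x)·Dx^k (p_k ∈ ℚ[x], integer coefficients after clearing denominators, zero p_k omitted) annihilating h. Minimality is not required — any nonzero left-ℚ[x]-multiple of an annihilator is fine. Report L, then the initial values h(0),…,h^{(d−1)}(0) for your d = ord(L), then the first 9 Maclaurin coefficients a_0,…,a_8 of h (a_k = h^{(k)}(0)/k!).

L = (2560 + 29696·x^2 + 118784·x^4 + 262144·x^6 + 262144·x^8)·Dx + (1536·x + 14336·x^3 + 49152·x^5 + 65536·x^7)·Dx^2 + (240 + 3008·x^2 + 13824·x^4 + 32768·x^6 + 32768·x^8)·Dx^3 + (96·x + 896·x^3 + 3072·x^5 + 4096·x^7)·Dx^4 + (5 + 72·x^2 + 400·x^4 + 1024·x^6 + 1024·x^8)·Dx^5  (order 5).
h: a_k = 0, 0, 4, 0, -56/3, 0, 1472/45, 0, -17216/315, …
ICs: h(0) = 0, h′(0) = 0, h′′(0) = 8, h′′′(0) = 0, h′′′′(0) = -448.

f: a_k = 0, -4, 0, 16/3, 0, -64/5, 0, 256/7, 0, …
g: a_k = -2, 0, 16, 0, -64/3, 0, 512/45, 0, -1024/315, …
f·g: L₀ = L_f ⊗_s L_g, ord ≤ 2·2.
h=∫h₀ ⇒ L = L₀·Dx.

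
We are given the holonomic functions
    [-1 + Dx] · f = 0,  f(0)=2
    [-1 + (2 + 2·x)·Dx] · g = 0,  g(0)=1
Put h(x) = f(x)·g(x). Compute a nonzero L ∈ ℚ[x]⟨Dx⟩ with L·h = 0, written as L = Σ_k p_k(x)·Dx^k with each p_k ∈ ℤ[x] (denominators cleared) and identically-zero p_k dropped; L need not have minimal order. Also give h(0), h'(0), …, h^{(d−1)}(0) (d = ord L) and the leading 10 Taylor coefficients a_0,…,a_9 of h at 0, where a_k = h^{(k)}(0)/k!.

f: a_k = 2, 2, 1, 1/3, 1/12, 1/60, 1/360, 1/2520, 1/20160, 1/181440, …
g: a_k = 1, 1/2, -1/8, 1/16, -5/128, 7/256, -21/1024, 33/2048, -429/32768, 715/65536, …
h₀=f·g: eliminate ⇒ L₀, order ≤ 1·1.
L = (-3 - 2·x) + (2 + 2·x)·Dx  (order 1).
h: a_k = 2, 3, 7/4, 17/24, 11/64, 107/1920, -89/23040, 1123/107520, -39551/5160960, 88853/13271040, …
ICs: h(0) = 2.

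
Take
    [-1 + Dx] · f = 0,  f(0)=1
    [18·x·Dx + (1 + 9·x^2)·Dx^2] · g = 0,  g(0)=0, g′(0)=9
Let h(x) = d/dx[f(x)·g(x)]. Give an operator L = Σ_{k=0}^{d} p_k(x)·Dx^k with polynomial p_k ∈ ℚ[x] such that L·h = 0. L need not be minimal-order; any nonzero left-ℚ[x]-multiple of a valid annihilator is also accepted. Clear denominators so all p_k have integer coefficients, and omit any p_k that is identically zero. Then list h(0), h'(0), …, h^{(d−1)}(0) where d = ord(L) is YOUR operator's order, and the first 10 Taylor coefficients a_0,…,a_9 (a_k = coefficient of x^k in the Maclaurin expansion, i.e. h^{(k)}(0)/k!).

f: a_k = 1, 1, 1/2, 1/6, 1/24, 1/120, 1/720, 1/5040, 1/40320, 1/362880, …
g: a_k = 0, 9, 0, -27, 0, 729/5, 0, -6561/7, 0, 6561, …
f·g: L₀ = L_f ⊗_s L_g, ord ≤ 1·2.
h₀' ⇒ L via d/dx closure of L₀.
L = (-17 - 36·x + 504·x^2 - 324·x^3 + 81·x^4) + (16 + 54·x - 522·x^2 + 486·x^3 - 162·x^4)·Dx + (1 - 18·x + 18·x^2 - 162·x^3 + 81·x^4)·Dx^2  (order 2).
h: a_k = 9, 18, -135/2, -102, 5307/8, 3393/4, -484679/80, -511397/70, 245887281/4480, 184492667/2880, …
ICs: h(0) = 9, h′(0) = 18.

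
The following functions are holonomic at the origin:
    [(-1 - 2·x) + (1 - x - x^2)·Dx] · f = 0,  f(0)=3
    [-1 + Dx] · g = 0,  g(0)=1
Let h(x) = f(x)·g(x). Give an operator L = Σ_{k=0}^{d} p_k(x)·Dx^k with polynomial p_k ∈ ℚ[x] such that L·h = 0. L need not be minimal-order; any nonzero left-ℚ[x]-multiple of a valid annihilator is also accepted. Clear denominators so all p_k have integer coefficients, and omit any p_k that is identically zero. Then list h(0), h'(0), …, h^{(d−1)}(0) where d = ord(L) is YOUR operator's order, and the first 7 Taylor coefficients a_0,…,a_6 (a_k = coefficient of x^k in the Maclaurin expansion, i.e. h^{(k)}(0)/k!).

L = (2 + x - x^2) + (-1 + x + x^2)·Dx  (order 1).
h: a_k = 3, 6, 21/2, 17, 221/8, 893/20, 17347/240, …
ICs: h(0) = 3.

f: a_k = 3, 3, 6, 9, 15, 24, 39, …
g: a_k = 1, 1, 1/2, 1/6, 1/24, 1/120, 1/720, …
L₀ := L_f ⊗_s L_g (sym. prod.), ord ≤ 1.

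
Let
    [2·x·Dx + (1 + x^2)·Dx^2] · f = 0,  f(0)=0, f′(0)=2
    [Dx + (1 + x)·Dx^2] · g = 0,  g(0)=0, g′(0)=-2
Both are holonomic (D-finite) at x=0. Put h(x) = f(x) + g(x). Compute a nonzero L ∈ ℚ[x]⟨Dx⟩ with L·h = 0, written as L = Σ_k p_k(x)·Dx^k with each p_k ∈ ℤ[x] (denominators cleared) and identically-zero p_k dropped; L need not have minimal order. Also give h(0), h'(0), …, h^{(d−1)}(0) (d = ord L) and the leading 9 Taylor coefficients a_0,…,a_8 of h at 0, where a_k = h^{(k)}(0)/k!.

L = (-2 - 6·x + 6·x^2 + 2·x^3)·Dx + (-4 - 4·x + 12·x^3 + 4·x^4)·Dx^2 + (-1 + x + 2·x^2 + 2·x^3 + 3·x^4 + x^5)·Dx^3  (order 3).
h: a_k = 0, 0, 1, -4/3, 1/2, 0, 1/3, -4/7, 1/4, …
ICs: h(0) = 0, h′(0) = 0, h′′(0) = 2.

f: a_k = 0, 2, 0, -2/3, 0, 2/5, 0, -2/7, 0, …
g: a_k = 0, -2, 1, -2/3, 1/2, -2/5, 1/3, -2/7, 1/4, …
h₀=f+g: left-lcm gives L₀, ord ≤ 4.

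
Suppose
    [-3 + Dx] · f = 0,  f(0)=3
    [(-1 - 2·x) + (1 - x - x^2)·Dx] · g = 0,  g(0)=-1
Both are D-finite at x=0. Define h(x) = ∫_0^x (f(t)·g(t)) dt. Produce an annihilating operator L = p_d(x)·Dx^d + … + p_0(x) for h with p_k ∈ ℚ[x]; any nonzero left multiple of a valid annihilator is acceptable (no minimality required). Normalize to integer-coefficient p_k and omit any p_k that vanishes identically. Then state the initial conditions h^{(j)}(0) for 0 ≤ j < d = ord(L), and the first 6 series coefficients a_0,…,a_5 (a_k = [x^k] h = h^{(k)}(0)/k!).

f: a_k = 3, 9, 27/2, 27/2, 81/8, 243/40, …
g: a_k = -1, -1, -2, -3, -5, -8, …
Sym-product of L_f,L_g gives L₀ (≤ ord 1).
h=∫₀ˣh₀: take L = L₀·Dx.
L = (4 - x - 3·x^2)·Dx + (-1 + x + x^2)·Dx^2  (order 2).
h: a_k = 0, -3, -6, -19/2, -27/2, -741/40, …
ICs: h(0) = 0, h′(0) = -3.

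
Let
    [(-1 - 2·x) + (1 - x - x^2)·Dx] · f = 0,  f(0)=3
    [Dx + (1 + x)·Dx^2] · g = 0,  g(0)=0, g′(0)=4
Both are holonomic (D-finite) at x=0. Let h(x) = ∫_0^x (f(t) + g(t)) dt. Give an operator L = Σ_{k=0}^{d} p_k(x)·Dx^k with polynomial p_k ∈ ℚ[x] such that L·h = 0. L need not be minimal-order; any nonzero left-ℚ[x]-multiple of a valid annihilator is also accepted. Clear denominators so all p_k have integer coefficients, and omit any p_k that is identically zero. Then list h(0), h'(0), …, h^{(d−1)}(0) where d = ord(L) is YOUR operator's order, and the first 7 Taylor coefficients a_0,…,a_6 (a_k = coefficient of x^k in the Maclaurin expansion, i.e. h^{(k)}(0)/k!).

L = (26 + 70·x + 76·x^2 + 36·x^3 + 12·x^4)·Dx^2 + (16 + 84·x + 160·x^2 + 144·x^3 + 74·x^4 + 20·x^5)·Dx^3 + (-5 - 11·x + x^2 + 23·x^3 + 29·x^4 + 17·x^5 + 4·x^6)·Dx^4  (order 4).
h: a_k = 0, 3, 7/2, 4/3, 31/12, 14/5, 62/15, …
ICs: h(0) = 0, h′(0) = 3, h′′(0) = 7, h′′′(0) = 8.

f: a_k = 3, 3, 6, 9, 15, 24, 39, …
g: a_k = 0, 4, -2, 4/3, -1, 4/5, -2/3, …
L₀ := lclm(L_f,L_g); ord L₀ ≤ 1+2.
h=∫h₀ ⇒ L = L₀·Dx.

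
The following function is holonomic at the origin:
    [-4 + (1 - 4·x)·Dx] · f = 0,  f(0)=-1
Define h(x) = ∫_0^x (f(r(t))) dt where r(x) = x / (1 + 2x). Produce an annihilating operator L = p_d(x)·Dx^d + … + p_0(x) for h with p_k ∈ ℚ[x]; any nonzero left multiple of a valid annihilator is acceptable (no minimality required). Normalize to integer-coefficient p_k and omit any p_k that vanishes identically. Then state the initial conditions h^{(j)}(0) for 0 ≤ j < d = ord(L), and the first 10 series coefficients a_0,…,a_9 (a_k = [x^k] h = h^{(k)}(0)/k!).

L = 4·Dx + (-1 + 4·x^2)·Dx^2  (order 2).
h: a_k = 0, -1, -2, -8/3, -4, -32/5, -32/3, -128/7, -32, -512/9, …
ICs: h(0) = 0, h′(0) = -1.

f: a_k = -1, -4, -16, -64, -256, -1024, -4096, -16384, -65536, -262144, …
Change of var in L_f (x↦r) gives L₀.
h=∫₀ˣh₀: take L = L₀·Dx.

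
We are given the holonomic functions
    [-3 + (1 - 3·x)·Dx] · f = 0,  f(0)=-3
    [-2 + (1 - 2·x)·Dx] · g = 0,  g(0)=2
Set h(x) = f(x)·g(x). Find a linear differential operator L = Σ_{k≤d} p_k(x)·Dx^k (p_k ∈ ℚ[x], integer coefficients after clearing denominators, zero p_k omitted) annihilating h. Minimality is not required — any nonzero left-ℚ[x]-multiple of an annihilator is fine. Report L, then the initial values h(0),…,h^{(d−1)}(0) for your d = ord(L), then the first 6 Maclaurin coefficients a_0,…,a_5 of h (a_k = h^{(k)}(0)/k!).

L = (-5 + 12·x) + (1 - 5·x + 6·x^2)·Dx  (order 1).
h: a_k = -6, -30, -114, -390, -1266, -3990, …
ICs: h(0) = -6.

f: a_k = -3, -9, -27, -81, -243, -729, …
g: a_k = 2, 4, 8, 16, 32, 64, …
Product ⇒ symmetric product L₀, ord ≤ 1.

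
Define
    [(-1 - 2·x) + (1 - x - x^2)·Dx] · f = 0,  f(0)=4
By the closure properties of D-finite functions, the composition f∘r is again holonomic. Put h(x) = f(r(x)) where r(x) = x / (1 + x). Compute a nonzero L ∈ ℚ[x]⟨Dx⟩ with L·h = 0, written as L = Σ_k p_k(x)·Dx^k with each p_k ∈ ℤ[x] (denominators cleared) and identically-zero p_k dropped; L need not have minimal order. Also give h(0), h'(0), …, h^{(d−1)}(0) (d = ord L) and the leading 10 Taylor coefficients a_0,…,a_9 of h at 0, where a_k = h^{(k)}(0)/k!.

f: a_k = 4, 4, 8, 12, 20, 32, 52, 84, 136, 220, …
Substitute x→r, Dx→(1/r')Dx; clear ⇒ L₀.
L = (1 + 3·x) + (-1 - 2·x + x^3)·Dx  (order 1).
h: a_k = 4, 4, 4, 0, 4, -4, 8, -12, 20, -32, …
ICs: h(0) = 4.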